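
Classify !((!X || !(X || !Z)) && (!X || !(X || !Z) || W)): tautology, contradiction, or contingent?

contingent

!((!X || !(X || !Z)) && (!X || !(X || !Z) || W))
= !(!X || !(X || !Z))   [absorption]
= X && (X || !Z)   [De Morgan]
= X   [absorption]
This depends on X, so it is not a constant.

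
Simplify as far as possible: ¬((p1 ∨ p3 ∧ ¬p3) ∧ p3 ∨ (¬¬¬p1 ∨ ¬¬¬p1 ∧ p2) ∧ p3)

¬p3

¬((p1 ∨ p3 ∧ ¬p3) ∧ p3 ∨ (¬¬¬p1 ∨ ¬¬¬p1 ∧ p2) ∧ p3)
= ¬((p1 ∨ p3 ∧ ¬p3) ∧ p3 ∨ ¬¬¬p1 ∧ p3)   — absorption
= ¬((p1 ∨ p3 ∧ ¬p3) ∧ p3 ∨ ¬p1 ∧ p3)   — double negation
= ¬(p1 ∧ p3 ∨ ¬p1 ∧ p3)   — complement / identity
= ¬p3   — distribution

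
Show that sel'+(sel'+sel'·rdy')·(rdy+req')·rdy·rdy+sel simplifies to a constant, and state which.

1

sel'+(sel'+sel'·rdy')·(rdy+req')·rdy·rdy+sel
= sel'+(sel'+sel'·rdy')·(rdy+req')·rdy+sel   (idempotence)
= sel'+(sel'+sel'·rdy')·rdy+sel   (absorption)
= sel'+sel'·rdy+sel   (absorption)
= sel'+sel   (absorption)
= 1   (complement)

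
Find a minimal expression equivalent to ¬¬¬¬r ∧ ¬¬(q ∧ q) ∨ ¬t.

r ∧ q ∨ ¬t

¬¬¬¬r ∧ ¬¬(q ∧ q) ∨ ¬t
= ¬¬¬¬r ∧ q ∧ q ∨ ¬t   (double negation)
= ¬¬r ∧ q ∧ q ∨ ¬t   (double negation)
= ¬¬r ∧ q ∨ ¬t   (idempotence)
= r ∧ q ∨ ¬t   (double negation)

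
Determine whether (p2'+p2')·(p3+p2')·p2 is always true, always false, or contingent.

(p2'+p2')·(p3+p2')·p2
= (p2'+p2'·p3)·p2   — distribution
= p2'·p2   — absorption
= 0   — complement

always false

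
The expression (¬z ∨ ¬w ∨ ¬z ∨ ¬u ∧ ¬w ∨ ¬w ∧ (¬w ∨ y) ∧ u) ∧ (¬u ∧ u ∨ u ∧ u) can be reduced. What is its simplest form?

(¬z ∨ ¬w) ∧ u

(¬z ∨ ¬w ∨ ¬z ∨ ¬u ∧ ¬w ∨ ¬w ∧ (¬w ∨ y) ∧ u) ∧ (¬u ∧ u ∨ u ∧ u)
= (¬z ∨ ¬w ∨ ¬z ∨ ¬u ∧ ¬w ∨ ¬w ∧ u) ∧ (¬u ∧ u ∨ u ∧ u)   — absorption
= (¬z ∨ ¬w ∨ ¬z ∨ ¬w) ∧ (¬u ∧ u ∨ u ∧ u)   — distribution
= (¬z ∨ ¬w) ∧ (¬u ∧ u ∨ u ∧ u)   — idempotence
= (¬z ∨ ¬w) ∧ u   — distribution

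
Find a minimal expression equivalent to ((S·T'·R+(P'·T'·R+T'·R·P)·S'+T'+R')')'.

T'+R'

((S·T'·R+(P'·T'·R+T'·R·P)·S'+T'+R')')'
= ((S·T'·R+T'·R·S'+T'+R')')'
= ((T'·R+T'+R')')'
= ((T'+R')')'
= T'+R'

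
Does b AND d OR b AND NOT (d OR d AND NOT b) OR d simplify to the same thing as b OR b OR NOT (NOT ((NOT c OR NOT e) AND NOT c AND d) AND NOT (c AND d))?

Yes

E1: b AND d OR b AND NOT (d OR d AND NOT b) OR d
    = b AND d OR b AND NOT d OR d
    = b OR d
E2: b OR b OR NOT (NOT ((NOT c OR NOT e) AND NOT c AND d) AND NOT (c AND d))
    = b OR b OR (NOT c OR NOT e) AND NOT c AND d OR c AND d
    = b OR b OR NOT c AND d OR c AND d
    = b OR b OR d
    = b OR d
Both reduce to b OR d, so they are equivalent.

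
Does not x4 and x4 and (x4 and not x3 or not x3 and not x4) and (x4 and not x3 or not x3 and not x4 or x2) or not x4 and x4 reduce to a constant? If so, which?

yes, False

not x4 and x4 and (x4 and not x3 or not x3 and not x4) and (x4 and not x3 or not x3 and not x4 or x2) or not x4 and x4
= not x4 and x4 and (x4 and not x3 or not x3 and not x4) or not x4 and x4   [absorption]
= not x4 and x4 and not x3 or not x4 and x4   [distribution]
= not x4 and x4   [absorption]
= False   [complement]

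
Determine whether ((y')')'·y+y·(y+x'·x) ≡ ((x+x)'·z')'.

E1: ((y')')'·y+y·(y+x'·x)
    = ((y')')'·y+y·y   (complement / identity)
    = y'·y+y·y   (double negation)
    = y   (distribution)
E2: ((x+x)'·z')'
    = (x'·z')'   (idempotence)
    = x+z   (De Morgan)
These differ: at x=0, y=0, z=1, E1 = 0 but E2 = 1.

No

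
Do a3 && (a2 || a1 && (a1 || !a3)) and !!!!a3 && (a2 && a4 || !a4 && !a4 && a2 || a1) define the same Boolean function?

Yes

E1: a3 && (a2 || a1 && (a1 || !a3))
    = a3 && (a2 || a1)
E2: !!!!a3 && (a2 && a4 || !a4 && !a4 && a2 || a1)
    = !!!!a3 && (a2 && a4 || !a4 && a2 || a1)
    = !!a3 && (a2 && a4 || !a4 && a2 || a1)
    = a3 && (a2 && a4 || !a4 && a2 || a1)
    = a3 && (a2 || a1)
Both reduce to a3 && (a2 || a1), so they are equivalent.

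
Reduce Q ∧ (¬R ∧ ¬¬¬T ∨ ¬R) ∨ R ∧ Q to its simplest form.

Q ∧ (¬R ∧ ¬¬¬T ∨ ¬R) ∨ R ∧ Q
= Q ∧ (¬R ∧ ¬T ∨ ¬R) ∨ R ∧ Q   — double negation
= Q ∧ ¬R ∨ R ∧ Q   — absorption
= Q   — distribution

Q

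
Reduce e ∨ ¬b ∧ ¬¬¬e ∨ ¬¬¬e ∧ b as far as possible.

e ∨ ¬b ∧ ¬¬¬e ∨ ¬¬¬e ∧ b
= e ∨ ¬¬¬e   (distribution)
= e ∨ ¬e   (double negation)
= True   (complement)

True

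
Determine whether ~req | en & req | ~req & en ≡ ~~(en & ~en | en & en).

E1: ~req | en & req | ~req & en
    = ~req | en   [distribution]
E2: ~~(en & ~en | en & en)
    = ~~en   [distribution]
    = en   [double negation]
These differ: at en=0, req=0, E1 = 1 but E2 = 0.

No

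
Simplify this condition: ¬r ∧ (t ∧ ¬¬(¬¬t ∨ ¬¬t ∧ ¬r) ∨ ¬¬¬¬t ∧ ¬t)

¬r ∧ t

¬r ∧ (t ∧ ¬¬(¬¬t ∨ ¬¬t ∧ ¬r) ∨ ¬¬¬¬t ∧ ¬t)
= ¬r ∧ (t ∧ ¬¬¬¬t ∨ ¬¬¬¬t ∧ ¬t)   — absorption
= ¬r ∧ ¬¬¬¬t   — distribution
= ¬r ∧ ¬¬t   — double negation
= ¬r ∧ t   — double negation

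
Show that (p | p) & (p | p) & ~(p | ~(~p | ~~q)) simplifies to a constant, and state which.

0

(p | p) & (p | p) & ~(p | ~(~p | ~~q))
= (p | p) & (p | p) & ~(p | p & ~q)   [De Morgan]
= (p | p) & ~(p | p & ~q)   [idempotence]
= (p | p) & ~p   [absorption]
= p & ~p   [idempotence]
= 0   [complement]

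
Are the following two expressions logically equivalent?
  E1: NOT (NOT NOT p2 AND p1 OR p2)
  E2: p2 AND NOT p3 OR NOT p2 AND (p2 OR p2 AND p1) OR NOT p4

No

E1: NOT (NOT NOT p2 AND p1 OR p2)
    = NOT (p2 AND p1 OR p2)   (double negation)
    = NOT p2   (absorption)
E2: p2 AND NOT p3 OR NOT p2 AND (p2 OR p2 AND p1) OR NOT p4
    = p2 AND NOT p3 OR NOT p2 AND p2 OR NOT p4   (absorption)
    = p2 AND NOT p3 OR NOT p4   (complement / identity)
These differ: at p1=1, p2=0, p3=0, p4=1, E1 = 1 but E2 = 0.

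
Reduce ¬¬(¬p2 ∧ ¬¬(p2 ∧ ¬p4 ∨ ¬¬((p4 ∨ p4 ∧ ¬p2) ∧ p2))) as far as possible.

¬¬(¬p2 ∧ ¬¬(p2 ∧ ¬p4 ∨ ¬¬((p4 ∨ p4 ∧ ¬p2) ∧ p2)))
= ¬¬(¬p2 ∧ ¬¬(p2 ∧ ¬p4 ∨ ¬¬(p4 ∧ p2)))   (absorption)
= ¬¬(¬p2 ∧ ¬¬(p2 ∧ ¬p4 ∨ p4 ∧ p2))   (double negation)
= ¬¬(¬p2 ∧ ¬¬p2)   (distribution)
= ¬p2 ∧ ¬¬p2   (double negation)
= ¬p2 ∧ p2   (double negation)
= False   (complement)

False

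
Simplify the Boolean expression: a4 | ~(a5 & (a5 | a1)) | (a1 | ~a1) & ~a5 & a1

a4 | ~a5

a4 | ~(a5 & (a5 | a1)) | (a1 | ~a1) & ~a5 & a1
= a4 | ~a5 | (a1 | ~a1) & ~a5 & a1   — absorption
= a4 | ~a5 | ~a5 & a1   — complement / identity
= a4 | ~a5   — absorption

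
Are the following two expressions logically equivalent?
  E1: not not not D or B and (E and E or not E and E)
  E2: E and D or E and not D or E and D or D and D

E1: not not not D or B and (E and E or not E and E)
    = not D or B and (E and E or not E and E)   [double negation]
    = not D or B and E   [distribution]
E2: E and D or E and not D or E and D or D and D
    = E and D or E or D and D   [distribution]
    = E or D and D   [absorption]
    = E or D   [idempotence]
These differ: at B=0, D=1, E=0, E1 = 0 but E2 = 1.

No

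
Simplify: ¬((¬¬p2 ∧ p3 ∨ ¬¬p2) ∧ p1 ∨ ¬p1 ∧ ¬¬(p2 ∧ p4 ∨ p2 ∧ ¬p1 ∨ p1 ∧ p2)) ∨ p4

¬((¬¬p2 ∧ p3 ∨ ¬¬p2) ∧ p1 ∨ ¬p1 ∧ ¬¬(p2 ∧ p4 ∨ p2 ∧ ¬p1 ∨ p1 ∧ p2)) ∨ p4
= ¬(¬¬p2 ∧ p1 ∨ ¬p1 ∧ ¬¬(p2 ∧ p4 ∨ p2 ∧ ¬p1 ∨ p1 ∧ p2)) ∨ p4   (absorption)
= ¬(¬¬p2 ∧ p1 ∨ ¬p1 ∧ ¬¬(p2 ∧ p4 ∨ p2)) ∨ p4   (distribution)
= ¬(¬¬p2 ∧ p1 ∨ ¬p1 ∧ ¬¬p2) ∨ p4   (absorption)
= ¬¬¬p2 ∨ p4   (distribution)
= ¬p2 ∨ p4   (double negation)

¬p2 ∨ p4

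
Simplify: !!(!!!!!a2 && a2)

!!(!!!!!a2 && a2)
= !!(!!!a2 && a2)   — double negation
= !!(!a2 && a2)   — double negation
= !a2 && a2   — double negation
= false   — complement

false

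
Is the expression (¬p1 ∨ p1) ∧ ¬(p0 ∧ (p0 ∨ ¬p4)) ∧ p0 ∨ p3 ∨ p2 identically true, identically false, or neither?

neither

(¬p1 ∨ p1) ∧ ¬(p0 ∧ (p0 ∨ ¬p4)) ∧ p0 ∨ p3 ∨ p2
= (¬p1 ∨ p1) ∧ ¬p0 ∧ p0 ∨ p3 ∨ p2   [absorption]
= ¬p0 ∧ p0 ∨ p3 ∨ p2   [complement / identity]
= p3 ∨ p2   [complement / identity]
This depends on p2, p3, so it is not a constant.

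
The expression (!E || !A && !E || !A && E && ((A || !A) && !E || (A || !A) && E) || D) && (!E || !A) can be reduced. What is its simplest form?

(!E || !A && !E || !A && E && ((A || !A) && !E || (A || !A) && E) || D) && (!E || !A)
= (!E || !A && !E || !A && E && (A || !A) || D) && (!E || !A)   [distribution]
= (!E || !A && !E || !A && E || D) && (!E || !A)   [complement / identity]
= (!E || !A || D) && (!E || !A)   [distribution]
= !E || !A   [absorption]

!E || !A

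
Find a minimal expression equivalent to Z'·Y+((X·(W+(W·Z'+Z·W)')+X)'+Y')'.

Z'·Y+((X·(W+(W·Z'+Z·W)')+X)'+Y')'
= Z'·Y+((X·(W+W')+X)'+Y')'   — distribution
= Z'·Y+(X·(W+W')+X)·Y   — De Morgan
= Z'·Y+(X+X)·Y   — complement / identity
= Z'·Y+X·Y   — idempotence
= Y·(Z'+X)   — distribution

Y·(Z'+X)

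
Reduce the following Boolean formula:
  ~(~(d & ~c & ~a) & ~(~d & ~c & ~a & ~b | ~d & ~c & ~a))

~(~(d & ~c & ~a) & ~(~d & ~c & ~a & ~b | ~d & ~c & ~a))
= d & ~c & ~a | ~d & ~c & ~a & ~b | ~d & ~c & ~a
= d & ~c & ~a | ~d & ~c & ~a
= ~c & ~a

~c & ~a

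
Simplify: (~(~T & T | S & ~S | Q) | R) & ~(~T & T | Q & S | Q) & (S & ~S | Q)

(~(~T & T | S & ~S | Q) | R) & ~(~T & T | Q & S | Q) & (S & ~S | Q)
= (~(~T & T | S & ~S | Q) | R) & ~(~T & T | Q) & (S & ~S | Q)   (absorption)
= (~(~T & T | Q) | R) & ~(~T & T | Q) & (S & ~S | Q)   (complement / identity)
= ~(~T & T | Q) & (S & ~S | Q)   (absorption)
= ~(~T & T | Q) & Q   (complement / identity)
= ~Q & Q   (complement / identity)
= 0   (complement)

0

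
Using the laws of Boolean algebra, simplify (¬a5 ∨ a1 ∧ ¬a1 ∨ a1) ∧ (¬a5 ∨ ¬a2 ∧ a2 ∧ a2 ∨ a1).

¬a5 ∨ a1

(¬a5 ∨ a1 ∧ ¬a1 ∨ a1) ∧ (¬a5 ∨ ¬a2 ∧ a2 ∧ a2 ∨ a1)
= (¬a5 ∨ a1 ∧ ¬a1 ∨ a1) ∧ (¬a5 ∨ ¬a2 ∧ a2 ∨ a1)   — idempotence
= (¬a5 ∨ a1) ∧ (¬a5 ∨ ¬a2 ∧ a2 ∨ a1)   — complement / identity
= (¬a5 ∨ a1) ∧ (¬a5 ∨ a1)   — complement / identity
= ¬a5 ∨ a1   — idempotence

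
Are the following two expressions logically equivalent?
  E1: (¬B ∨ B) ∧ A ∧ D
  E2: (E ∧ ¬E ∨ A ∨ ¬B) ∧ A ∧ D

E1: (¬B ∨ B) ∧ A ∧ D
    = A ∧ D   — complement / identity
E2: (E ∧ ¬E ∨ A ∨ ¬B) ∧ A ∧ D
    = (A ∨ ¬B) ∧ A ∧ D   — complement / identity
    = A ∧ D   — absorption
Both reduce to A ∧ D, so they are equivalent.

Yes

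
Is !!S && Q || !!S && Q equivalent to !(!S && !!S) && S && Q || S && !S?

E1: !!S && Q || !!S && Q
    = !!S && Q   (idempotence)
    = S && Q   (double negation)
E2: !(!S && !!S) && S && Q || S && !S
    = (S || !S) && S && Q || S && !S   (De Morgan)
    = S && Q || S && !S   (complement / identity)
    = S && Q   (complement / identity)
Both reduce to S && Q, so they are equivalent.

Yes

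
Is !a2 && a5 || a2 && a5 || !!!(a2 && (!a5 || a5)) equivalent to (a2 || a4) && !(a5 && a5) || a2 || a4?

E1: !a2 && a5 || a2 && a5 || !!!(a2 && (!a5 || a5))
    = !a2 && a5 || a2 && a5 || !(a2 && (!a5 || a5))   [double negation]
    = !a2 && a5 || a2 && a5 || !a2   [complement / identity]
    = a5 || !a2   [distribution]
E2: (a2 || a4) && !(a5 && a5) || a2 || a4
    = (a2 || a4) && !a5 || a2 || a4   [idempotence]
    = a2 || a4   [absorption]
These differ: at a2=0, a4=0, a5=0, E1 = 1 but E2 = 0.

No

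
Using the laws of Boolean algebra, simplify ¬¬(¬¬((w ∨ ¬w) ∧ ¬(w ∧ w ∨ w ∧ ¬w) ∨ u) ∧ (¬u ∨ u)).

¬¬(¬¬((w ∨ ¬w) ∧ ¬(w ∧ w ∨ w ∧ ¬w) ∨ u) ∧ (¬u ∨ u))
= ¬¬(¬¬((w ∨ ¬w) ∧ ¬w ∨ u) ∧ (¬u ∨ u))   — distribution
= ¬¬¬¬((w ∨ ¬w) ∧ ¬w ∨ u)   — complement / identity
= ¬¬¬¬(¬w ∨ u)   — complement / identity
= ¬¬(¬w ∨ u)   — double negation
= ¬w ∨ u   — double negation

¬w ∨ u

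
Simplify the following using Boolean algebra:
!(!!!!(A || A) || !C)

!(!!!!(A || A) || !C)
= !(!!(A || A) || !C)
= !(!!A || !C)
= !A && C

!A && C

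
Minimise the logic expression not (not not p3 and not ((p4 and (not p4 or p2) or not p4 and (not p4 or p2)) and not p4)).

not (not not p3 and not ((p4 and (not p4 or p2) or not p4 and (not p4 or p2)) and not p4))
= not (not not p3 and not ((not p4 or p2) and not p4))   — distribution
= not (not not p3 and not not p4)   — absorption
= not p3 or not p4   — De Morgan

not p3 or not p4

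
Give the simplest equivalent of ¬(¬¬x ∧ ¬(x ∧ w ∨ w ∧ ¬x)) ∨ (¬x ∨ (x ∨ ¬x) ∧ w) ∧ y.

¬(¬¬x ∧ ¬(x ∧ w ∨ w ∧ ¬x)) ∨ (¬x ∨ (x ∨ ¬x) ∧ w) ∧ y
= ¬(¬¬x ∧ ¬((x ∨ ¬x) ∧ w)) ∨ (¬x ∨ (x ∨ ¬x) ∧ w) ∧ y   (distribution)
= ¬x ∨ (x ∨ ¬x) ∧ w ∨ (¬x ∨ (x ∨ ¬x) ∧ w) ∧ y   (De Morgan)
= ¬x ∨ (x ∨ ¬x) ∧ w   (absorption)
= ¬x ∨ w   (complement / identity)

¬x ∨ w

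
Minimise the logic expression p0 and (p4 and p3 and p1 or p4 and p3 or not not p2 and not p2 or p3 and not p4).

p0 and p3

p0 and (p4 and p3 and p1 or p4 and p3 or not not p2 and not p2 or p3 and not p4)
= p0 and (p4 and p3 and p1 or p4 and p3 or p2 and not p2 or p3 and not p4)   (double negation)
= p0 and (p4 and p3 or p2 and not p2 or p3 and not p4)   (absorption)
= p0 and (p4 and p3 or p3 and not p4)   (complement / identity)
= p0 and p3   (distribution)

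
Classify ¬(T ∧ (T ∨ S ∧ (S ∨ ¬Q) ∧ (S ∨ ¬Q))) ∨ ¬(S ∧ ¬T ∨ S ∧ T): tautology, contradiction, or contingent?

¬(T ∧ (T ∨ S ∧ (S ∨ ¬Q) ∧ (S ∨ ¬Q))) ∨ ¬(S ∧ ¬T ∨ S ∧ T)
= ¬(T ∧ (T ∨ S ∧ (S ∨ ¬Q))) ∨ ¬(S ∧ ¬T ∨ S ∧ T)
= ¬(T ∧ (T ∨ S)) ∨ ¬(S ∧ ¬T ∨ S ∧ T)
= ¬(T ∧ (T ∨ S)) ∨ ¬S
= ¬T ∨ ¬S
This depends on S, T, so it is not a constant.

contingent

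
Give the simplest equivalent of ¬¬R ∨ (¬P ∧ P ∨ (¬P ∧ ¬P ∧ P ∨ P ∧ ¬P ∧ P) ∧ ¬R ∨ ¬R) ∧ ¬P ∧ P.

¬¬R ∨ (¬P ∧ P ∨ (¬P ∧ ¬P ∧ P ∨ P ∧ ¬P ∧ P) ∧ ¬R ∨ ¬R) ∧ ¬P ∧ P
= ¬¬R ∨ (¬P ∧ P ∨ ¬P ∧ P ∧ ¬R ∨ ¬R) ∧ ¬P ∧ P   [distribution]
= ¬¬R ∨ (¬P ∧ P ∨ ¬R) ∧ ¬P ∧ P   [absorption]
= ¬¬R ∨ ¬P ∧ P   [absorption]
= ¬¬R   [complement / identity]
= R   [double negation]

R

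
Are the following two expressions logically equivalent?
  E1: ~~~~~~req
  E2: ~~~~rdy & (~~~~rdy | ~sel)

E1: ~~~~~~req
    = ~~~~req   (double negation)
    = ~~req   (double negation)
    = req   (double negation)
E2: ~~~~rdy & (~~~~rdy | ~sel)
    = ~~~~rdy   (absorption)
    = ~~rdy   (double negation)
    = rdy   (double negation)
These differ: at rdy=0, req=1, sel=0, E1 = 1 but E2 = 0.

No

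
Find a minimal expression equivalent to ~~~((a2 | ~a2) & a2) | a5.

~~~((a2 | ~a2) & a2) | a5
= ~((a2 | ~a2) & a2) | a5   — double negation
= ~a2 | a5   — complement / identity

~a2 | a5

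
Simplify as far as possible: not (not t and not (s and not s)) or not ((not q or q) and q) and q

not (not t and not (s and not s)) or not ((not q or q) and q) and q
= not (not t and not (s and not s)) or not q and q   — complement / identity
= t or s and not s or not q and q   — De Morgan
= t or s and not s   — complement / identity
= t   — complement / identity

t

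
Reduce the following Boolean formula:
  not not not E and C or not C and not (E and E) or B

not not not E and C or not C and not (E and E) or B
= not not not E and C or not C and not E or B   (idempotence)
= not E and C or not C and not E or B   (double negation)
= not E or B   (distribution)

not E or B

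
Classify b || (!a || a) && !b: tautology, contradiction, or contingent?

b || (!a || a) && !b
= b || !b   (complement / identity)
= true   (complement)

tautology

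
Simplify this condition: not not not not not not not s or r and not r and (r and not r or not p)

not s

not not not not not not not s or r and not r and (r and not r or not p)
= not not not not not not not s or r and not r
= not not not not not s or r and not r
= not not not not not s
= not not not s
= not s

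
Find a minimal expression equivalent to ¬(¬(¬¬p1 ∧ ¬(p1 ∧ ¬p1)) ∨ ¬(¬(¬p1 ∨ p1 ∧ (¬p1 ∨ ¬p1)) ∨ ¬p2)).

¬(¬(¬¬p1 ∧ ¬(p1 ∧ ¬p1)) ∨ ¬(¬(¬p1 ∨ p1 ∧ (¬p1 ∨ ¬p1)) ∨ ¬p2))
= ¬(¬(¬¬p1 ∧ ¬(p1 ∧ ¬p1)) ∨ ¬(¬(¬p1 ∨ p1 ∧ ¬p1) ∨ ¬p2))   (idempotence)
= ¬(¬p1 ∨ p1 ∧ ¬p1 ∨ ¬(¬(¬p1 ∨ p1 ∧ ¬p1) ∨ ¬p2))   (De Morgan)
= ¬(¬p1 ∨ p1 ∧ ¬p1 ∨ (¬p1 ∨ p1 ∧ ¬p1) ∧ p2)   (De Morgan)
= ¬(¬p1 ∨ p1 ∧ ¬p1)   (absorption)
= ¬¬p1   (complement / identity)
= p1   (double negation)

p1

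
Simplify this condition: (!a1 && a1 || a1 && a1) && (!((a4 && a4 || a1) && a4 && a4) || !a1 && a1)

a1 && !a4

(!a1 && a1 || a1 && a1) && (!((a4 && a4 || a1) && a4 && a4) || !a1 && a1)
= a1 && (!((a4 && a4 || a1) && a4 && a4) || !a1 && a1)
= a1 && (!(a4 && a4) || !a1 && a1)
= a1 && (!a4 || !a1 && a1)
= a1 && !a4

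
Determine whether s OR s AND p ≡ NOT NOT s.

E1: s OR s AND p
    = s   — absorption
E2: NOT NOT s
    = s   — double negation
Both reduce to s, so they are equivalent.

Yes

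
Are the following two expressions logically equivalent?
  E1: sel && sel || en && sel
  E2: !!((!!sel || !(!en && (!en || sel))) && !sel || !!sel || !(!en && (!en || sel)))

E1: sel && sel || en && sel
    = sel && (sel || en)
    = sel
E2: !!((!!sel || !(!en && (!en || sel))) && !sel || !!sel || !(!en && (!en || sel)))
    = !!(!!sel || !(!en && (!en || sel)))
    = !!(!!sel || !!en)
    = !(!sel && !en)
    = sel || en
These differ: at en=1, sel=0, E1 = 0 but E2 = 1.

No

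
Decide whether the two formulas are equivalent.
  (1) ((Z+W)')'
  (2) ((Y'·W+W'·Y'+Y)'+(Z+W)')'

E1: ((Z+W)')'
    = Z+W   (double negation)
E2: ((Y'·W+W'·Y'+Y)'+(Z+W)')'
    = (Y'·W+W'·Y'+Y)·(Z+W)   (De Morgan)
    = (Y'+Y)·(Z+W)   (distribution)
    = Z+W   (complement / identity)
Both reduce to Z+W, so they are equivalent.

Yes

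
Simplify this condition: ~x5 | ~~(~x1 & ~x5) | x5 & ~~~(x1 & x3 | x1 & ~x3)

~x5 | ~~(~x1 & ~x5) | x5 & ~~~(x1 & x3 | x1 & ~x3)
= ~x5 | ~x1 & ~x5 | x5 & ~~~(x1 & x3 | x1 & ~x3)
= ~x5 | ~x1 & ~x5 | x5 & ~~~x1
= ~x5 | ~x1 & ~x5 | x5 & ~x1
= ~x5 | ~x1

~x5 | ~x1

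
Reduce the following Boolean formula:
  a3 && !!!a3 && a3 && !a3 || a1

a3 && !!!a3 && a3 && !a3 || a1
= a3 && !a3 && a3 && !a3 || a1   (double negation)
= a3 && !a3 || a1   (idempotence)
= a1   (complement / identity)

a1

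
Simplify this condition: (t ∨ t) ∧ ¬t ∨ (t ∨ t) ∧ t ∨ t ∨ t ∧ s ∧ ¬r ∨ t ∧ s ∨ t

(t ∨ t) ∧ ¬t ∨ (t ∨ t) ∧ t ∨ t ∨ t ∧ s ∧ ¬r ∨ t ∧ s ∨ t
= t ∨ t ∨ t ∨ t ∧ s ∧ ¬r ∨ t ∧ s ∨ t   [distribution]
= t ∨ t ∨ t ∨ t ∧ s ∨ t   [absorption]
= t ∨ t ∨ t ∨ t   [absorption]
= t ∨ t   [idempotence]
= t   [idempotence]

t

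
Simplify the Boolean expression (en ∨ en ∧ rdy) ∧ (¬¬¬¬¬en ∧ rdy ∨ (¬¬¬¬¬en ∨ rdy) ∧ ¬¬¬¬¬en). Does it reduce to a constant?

False

(en ∨ en ∧ rdy) ∧ (¬¬¬¬¬en ∧ rdy ∨ (¬¬¬¬¬en ∨ rdy) ∧ ¬¬¬¬¬en)
= (en ∨ en ∧ rdy) ∧ (¬¬¬¬¬en ∧ rdy ∨ ¬¬¬¬¬en)   — absorption
= en ∧ (¬¬¬¬¬en ∧ rdy ∨ ¬¬¬¬¬en)   — absorption
= en ∧ ¬¬¬¬¬en   — absorption
= en ∧ ¬¬¬en   — double negation
= en ∧ ¬en   — double negation
= False   — complement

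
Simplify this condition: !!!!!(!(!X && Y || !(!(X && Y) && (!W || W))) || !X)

!!!!!(!(!X && Y || !(!(X && Y) && (!W || W))) || !X)
= !!!!!(!(!X && Y || !!(X && Y)) || !X)   [complement / identity]
= !!!!!(!(!X && Y || X && Y) || !X)   [double negation]
= !!!(!(!X && Y || X && Y) || !X)   [double negation]
= !(!(!X && Y || X && Y) || !X)   [double negation]
= (!X && Y || X && Y) && X   [De Morgan]
= Y && X   [distribution]

Y && X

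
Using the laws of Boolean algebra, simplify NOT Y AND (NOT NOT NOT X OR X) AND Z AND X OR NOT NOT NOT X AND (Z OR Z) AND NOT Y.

Z AND NOT Y

NOT Y AND (NOT NOT NOT X OR X) AND Z AND X OR NOT NOT NOT X AND (Z OR Z) AND NOT Y
= NOT Y AND (NOT NOT NOT X OR X) AND Z AND X OR NOT X AND (Z OR Z) AND NOT Y   [double negation]
= NOT Y AND (NOT X OR X) AND Z AND X OR NOT X AND (Z OR Z) AND NOT Y   [double negation]
= ((NOT X OR X) AND Z AND X OR NOT X AND (Z OR Z)) AND NOT Y   [distribution]
= ((NOT X OR X) AND Z AND X OR NOT X AND Z) AND NOT Y   [idempotence]
= (Z AND X OR NOT X AND Z) AND NOT Y   [complement / identity]
= Z AND NOT Y   [distribution]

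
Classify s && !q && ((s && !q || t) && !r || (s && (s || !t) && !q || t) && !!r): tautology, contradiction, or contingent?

s && !q && ((s && !q || t) && !r || (s && (s || !t) && !q || t) && !!r)
= s && !q && ((s && !q || t) && !r || (s && !q || t) && !!r)   [absorption]
= s && !q && ((s && !q || t) && !r || (s && !q || t) && r)   [double negation]
= s && !q && (s && !q || t)   [distribution]
= s && !q   [absorption]
This depends on q, s, so it is not a constant.

contingent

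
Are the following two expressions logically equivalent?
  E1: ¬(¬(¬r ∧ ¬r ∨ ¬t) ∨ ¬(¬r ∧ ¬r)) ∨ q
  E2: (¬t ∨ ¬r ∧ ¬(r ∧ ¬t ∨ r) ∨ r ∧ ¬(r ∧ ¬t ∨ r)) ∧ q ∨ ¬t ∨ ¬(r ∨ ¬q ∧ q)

No

E1: ¬(¬(¬r ∧ ¬r ∨ ¬t) ∨ ¬(¬r ∧ ¬r)) ∨ q
    = (¬r ∧ ¬r ∨ ¬t) ∧ ¬r ∧ ¬r ∨ q
    = ¬r ∧ ¬r ∨ q
    = ¬r ∨ q
E2: (¬t ∨ ¬r ∧ ¬(r ∧ ¬t ∨ r) ∨ r ∧ ¬(r ∧ ¬t ∨ r)) ∧ q ∨ ¬t ∨ ¬(r ∨ ¬q ∧ q)
    = (¬t ∨ ¬(r ∧ ¬t ∨ r)) ∧ q ∨ ¬t ∨ ¬(r ∨ ¬q ∧ q)
    = (¬t ∨ ¬(r ∧ ¬t ∨ r)) ∧ q ∨ ¬t ∨ ¬r
    = (¬t ∨ ¬r) ∧ q ∨ ¬t ∨ ¬r
    = ¬t ∨ ¬r
These differ: at q=0, r=1, t=0, E1 = 0 but E2 = 1.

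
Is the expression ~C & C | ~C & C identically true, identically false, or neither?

~C & C | ~C & C
= ~C & C   — idempotence
= 0   — complement

identically false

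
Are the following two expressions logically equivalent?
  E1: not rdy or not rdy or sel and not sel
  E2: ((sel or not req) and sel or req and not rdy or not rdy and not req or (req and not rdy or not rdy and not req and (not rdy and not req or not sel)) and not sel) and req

E1: not rdy or not rdy or sel and not sel
    = not rdy or sel and not sel   (idempotence)
    = not rdy   (complement / identity)
E2: ((sel or not req) and sel or req and not rdy or not rdy and not req or (req and not rdy or not rdy and not req and (not rdy and not req or not sel)) and not sel) and req
    = ((sel or not req) and sel or req and not rdy or not rdy and not req or (req and not rdy or not rdy and not req) and not sel) and req   (absorption)
    = ((sel or not req) and sel or req and not rdy or not rdy and not req) and req   (absorption)
    = (sel or req and not rdy or not rdy and not req) and req   (absorption)
    = (sel or not rdy) and req   (distribution)
These differ: at rdy=0, req=0, sel=1, E1 = 1 but E2 = 0.

No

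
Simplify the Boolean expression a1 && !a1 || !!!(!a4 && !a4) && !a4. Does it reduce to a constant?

a1 && !a1 || !!!(!a4 && !a4) && !a4
= a1 && !a1 || !!!!a4 && !a4   (idempotence)
= !!!!a4 && !a4   (complement / identity)
= !!a4 && !a4   (double negation)
= a4 && !a4   (double negation)
= false   (complement)

false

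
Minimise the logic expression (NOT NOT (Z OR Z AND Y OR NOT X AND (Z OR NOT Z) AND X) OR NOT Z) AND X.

X

(NOT NOT (Z OR Z AND Y OR NOT X AND (Z OR NOT Z) AND X) OR NOT Z) AND X
= (NOT NOT (Z OR Z AND Y OR NOT X AND X) OR NOT Z) AND X
= (NOT NOT (Z OR NOT X AND X) OR NOT Z) AND X
= (Z OR NOT X AND X OR NOT Z) AND X
= (Z OR NOT Z) AND X
= X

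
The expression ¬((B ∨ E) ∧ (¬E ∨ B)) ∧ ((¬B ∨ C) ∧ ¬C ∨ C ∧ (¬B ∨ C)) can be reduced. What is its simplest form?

¬B

¬((B ∨ E) ∧ (¬E ∨ B)) ∧ ((¬B ∨ C) ∧ ¬C ∨ C ∧ (¬B ∨ C))
= ¬(B ∨ E ∧ ¬E) ∧ ((¬B ∨ C) ∧ ¬C ∨ C ∧ (¬B ∨ C))   — distribution
= ¬B ∧ ((¬B ∨ C) ∧ ¬C ∨ C ∧ (¬B ∨ C))   — complement / identity
= ¬B ∧ (¬B ∨ C)   — distribution
= ¬B   — absorption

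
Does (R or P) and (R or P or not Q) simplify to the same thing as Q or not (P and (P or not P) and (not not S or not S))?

No

E1: (R or P) and (R or P or not Q)
    = R or P   — absorption
E2: Q or not (P and (P or not P) and (not not S or not S))
    = Q or not (P and (not not S or not S))   — complement / identity
    = Q or not (P and (S or not S))   — double negation
    = Q or not P   — complement / identity
These differ: at P=0, Q=1, R=0, S=0, E1 = 0 but E2 = 1.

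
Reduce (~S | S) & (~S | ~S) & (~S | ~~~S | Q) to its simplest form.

~S

(~S | S) & (~S | ~S) & (~S | ~~~S | Q)
= (~S | S) & (~S | ~S & (~~~S | Q))   — distribution
= (~S | S) & (~S | ~S & (~S | Q))   — double negation
= ~S | ~S & (~S | Q)   — complement / identity
= ~S | ~S   — absorption
= ~S   — idempotence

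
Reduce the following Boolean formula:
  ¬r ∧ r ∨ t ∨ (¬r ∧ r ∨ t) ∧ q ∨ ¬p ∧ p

¬r ∧ r ∨ t ∨ (¬r ∧ r ∨ t) ∧ q ∨ ¬p ∧ p
= ¬r ∧ r ∨ t ∨ ¬p ∧ p   [absorption]
= ¬r ∧ r ∨ t   [complement / identity]
= t   [complement / identity]

t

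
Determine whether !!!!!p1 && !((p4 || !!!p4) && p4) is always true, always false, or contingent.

contingent

!!!!!p1 && !((p4 || !!!p4) && p4)
= !!!!!p1 && !((p4 || !p4) && p4)   [double negation]
= !!!!!p1 && !p4   [complement / identity]
= !!!p1 && !p4   [double negation]
= !p1 && !p4   [double negation]
This depends on p1, p4, so it is not a constant.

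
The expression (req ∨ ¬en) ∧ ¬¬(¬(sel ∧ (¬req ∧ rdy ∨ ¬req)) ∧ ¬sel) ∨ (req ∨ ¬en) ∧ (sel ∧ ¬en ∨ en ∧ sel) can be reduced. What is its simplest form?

(req ∨ ¬en) ∧ ¬¬(¬(sel ∧ (¬req ∧ rdy ∨ ¬req)) ∧ ¬sel) ∨ (req ∨ ¬en) ∧ (sel ∧ ¬en ∨ en ∧ sel)
= (req ∨ ¬en) ∧ ¬(sel ∧ (¬req ∧ rdy ∨ ¬req) ∨ sel) ∨ (req ∨ ¬en) ∧ (sel ∧ ¬en ∨ en ∧ sel)   (De Morgan)
= (req ∨ ¬en) ∧ ¬(sel ∧ ¬req ∨ sel) ∨ (req ∨ ¬en) ∧ (sel ∧ ¬en ∨ en ∧ sel)   (absorption)
= (req ∨ ¬en) ∧ ¬(sel ∧ ¬req ∨ sel) ∨ (req ∨ ¬en) ∧ sel   (distribution)
= (req ∨ ¬en) ∧ ¬sel ∨ (req ∨ ¬en) ∧ sel   (absorption)
= req ∨ ¬en   (distribution)

req ∨ ¬en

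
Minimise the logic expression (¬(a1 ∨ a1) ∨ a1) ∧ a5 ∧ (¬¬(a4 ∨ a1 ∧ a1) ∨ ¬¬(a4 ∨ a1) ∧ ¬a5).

(¬(a1 ∨ a1) ∨ a1) ∧ a5 ∧ (¬¬(a4 ∨ a1 ∧ a1) ∨ ¬¬(a4 ∨ a1) ∧ ¬a5)
= (¬a1 ∨ a1) ∧ a5 ∧ (¬¬(a4 ∨ a1 ∧ a1) ∨ ¬¬(a4 ∨ a1) ∧ ¬a5)
= (¬a1 ∨ a1) ∧ a5 ∧ (¬¬(a4 ∨ a1) ∨ ¬¬(a4 ∨ a1) ∧ ¬a5)
= (¬a1 ∨ a1) ∧ a5 ∧ ¬¬(a4 ∨ a1)
= a5 ∧ ¬¬(a4 ∨ a1)
= a5 ∧ (a4 ∨ a1)

a5 ∧ (a4 ∨ a1)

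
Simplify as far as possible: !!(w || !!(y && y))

w || y

!!(w || !!(y && y))
= w || !!(y && y)
= w || y && y
= w || y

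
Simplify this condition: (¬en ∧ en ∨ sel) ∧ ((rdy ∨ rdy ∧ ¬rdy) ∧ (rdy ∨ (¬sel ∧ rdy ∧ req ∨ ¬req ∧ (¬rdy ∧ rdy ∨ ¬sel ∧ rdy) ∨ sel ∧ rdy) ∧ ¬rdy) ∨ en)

(¬en ∧ en ∨ sel) ∧ ((rdy ∨ rdy ∧ ¬rdy) ∧ (rdy ∨ (¬sel ∧ rdy ∧ req ∨ ¬req ∧ (¬rdy ∧ rdy ∨ ¬sel ∧ rdy) ∨ sel ∧ rdy) ∧ ¬rdy) ∨ en)
= (¬en ∧ en ∨ sel) ∧ ((rdy ∨ rdy ∧ ¬rdy) ∧ (rdy ∨ (¬sel ∧ rdy ∧ req ∨ ¬req ∧ ¬sel ∧ rdy ∨ sel ∧ rdy) ∧ ¬rdy) ∨ en)   (complement / identity)
= (¬en ∧ en ∨ sel) ∧ ((rdy ∨ rdy ∧ ¬rdy) ∧ (rdy ∨ (¬sel ∧ rdy ∨ sel ∧ rdy) ∧ ¬rdy) ∨ en)   (distribution)
= sel ∧ ((rdy ∨ rdy ∧ ¬rdy) ∧ (rdy ∨ (¬sel ∧ rdy ∨ sel ∧ rdy) ∧ ¬rdy) ∨ en)   (complement / identity)
= sel ∧ ((rdy ∨ rdy ∧ ¬rdy) ∧ (rdy ∨ rdy ∧ ¬rdy) ∨ en)   (distribution)
= sel ∧ (rdy ∧ rdy ∨ rdy ∧ ¬rdy ∨ en)   (distribution)
= sel ∧ (rdy ∨ en)   (distribution)

sel ∧ (rdy ∨ en)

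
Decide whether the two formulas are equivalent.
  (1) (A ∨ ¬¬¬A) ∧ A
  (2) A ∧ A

E1: (A ∨ ¬¬¬A) ∧ A
    = (A ∨ ¬A) ∧ A   (double negation)
    = A   (complement / identity)
E2: A ∧ A
    = A   (idempotence)
Both reduce to A, so they are equivalent.

Yes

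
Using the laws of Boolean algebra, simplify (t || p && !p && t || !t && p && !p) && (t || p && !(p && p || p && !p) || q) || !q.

(t || p && !p && t || !t && p && !p) && (t || p && !(p && p || p && !p) || q) || !q
= (t || p && !p) && (t || p && !(p && p || p && !p) || q) || !q   (distribution)
= (t || p && !p) && (t || p && !p || q) || !q   (distribution)
= t || p && !p || !q   (absorption)
= t || !q   (complement / identity)

t || !q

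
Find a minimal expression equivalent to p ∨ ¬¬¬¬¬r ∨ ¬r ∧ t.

p ∨ ¬r

p ∨ ¬¬¬¬¬r ∨ ¬r ∧ t
= p ∨ ¬¬¬r ∨ ¬r ∧ t   (double negation)
= p ∨ ¬r ∨ ¬r ∧ t   (double negation)
= p ∨ ¬r   (absorption)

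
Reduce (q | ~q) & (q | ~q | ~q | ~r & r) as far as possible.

(q | ~q) & (q | ~q | ~q | ~r & r)
= (q | ~q) & (q | ~q | ~q)   — complement / identity
= (q | ~q) & (q | ~q)   — idempotence
= q | ~q   — idempotence
= 1   — complement

1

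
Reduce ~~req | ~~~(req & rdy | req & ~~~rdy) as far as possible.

~~req | ~~~(req & rdy | req & ~~~rdy)
= req | ~~~(req & rdy | req & ~~~rdy)   [double negation]
= req | ~~~(req & rdy | req & ~rdy)   [double negation]
= req | ~~~req   [distribution]
= req | ~req   [double negation]
= 1   [complement]

1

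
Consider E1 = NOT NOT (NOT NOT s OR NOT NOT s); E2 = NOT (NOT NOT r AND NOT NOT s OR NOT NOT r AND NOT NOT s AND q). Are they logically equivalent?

E1: NOT NOT (NOT NOT s OR NOT NOT s)
    = NOT NOT NOT NOT s   [idempotence]
    = NOT NOT s   [double negation]
    = s   [double negation]
E2: NOT (NOT NOT r AND NOT NOT s OR NOT NOT r AND NOT NOT s AND q)
    = NOT (NOT NOT r AND NOT NOT s)   [absorption]
    = NOT r OR NOT s   [De Morgan]
These differ: at q=1, r=1, s=0, E1 = 0 but E2 = 1.

No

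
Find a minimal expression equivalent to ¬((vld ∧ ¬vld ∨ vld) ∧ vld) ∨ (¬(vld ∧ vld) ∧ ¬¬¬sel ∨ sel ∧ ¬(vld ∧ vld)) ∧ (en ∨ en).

¬vld

¬((vld ∧ ¬vld ∨ vld) ∧ vld) ∨ (¬(vld ∧ vld) ∧ ¬¬¬sel ∨ sel ∧ ¬(vld ∧ vld)) ∧ (en ∨ en)
= ¬(vld ∧ vld) ∨ (¬(vld ∧ vld) ∧ ¬¬¬sel ∨ sel ∧ ¬(vld ∧ vld)) ∧ (en ∨ en)
= ¬(vld ∧ vld) ∨ (¬(vld ∧ vld) ∧ ¬sel ∨ sel ∧ ¬(vld ∧ vld)) ∧ (en ∨ en)
= ¬(vld ∧ vld) ∨ (¬(vld ∧ vld) ∧ ¬sel ∨ sel ∧ ¬(vld ∧ vld)) ∧ en
= ¬(vld ∧ vld) ∨ ¬(vld ∧ vld) ∧ en
= ¬(vld ∧ vld)
= ¬vld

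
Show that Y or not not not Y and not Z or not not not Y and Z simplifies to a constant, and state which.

Y or not not not Y and not Z or not not not Y and Z
= Y or not not not Y   — distribution
= Y or not Y   — double negation
= True   — complement

True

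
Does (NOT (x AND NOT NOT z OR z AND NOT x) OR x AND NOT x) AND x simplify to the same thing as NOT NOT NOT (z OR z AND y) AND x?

E1: (NOT (x AND NOT NOT z OR z AND NOT x) OR x AND NOT x) AND x
    = NOT (x AND NOT NOT z OR z AND NOT x) AND x
    = NOT (x AND z OR z AND NOT x) AND x
    = NOT z AND x
E2: NOT NOT NOT (z OR z AND y) AND x
    = NOT NOT NOT z AND x
    = NOT z AND x
Both reduce to NOT z AND x, so they are equivalent.

Yes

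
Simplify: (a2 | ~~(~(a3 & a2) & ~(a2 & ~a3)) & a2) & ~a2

(a2 | ~~(~(a3 & a2) & ~(a2 & ~a3)) & a2) & ~a2
= (a2 | ~(a3 & a2 | a2 & ~a3) & a2) & ~a2   (De Morgan)
= (a2 | ~a2 & a2) & ~a2   (distribution)
= a2 & ~a2   (complement / identity)
= 0   (complement)

0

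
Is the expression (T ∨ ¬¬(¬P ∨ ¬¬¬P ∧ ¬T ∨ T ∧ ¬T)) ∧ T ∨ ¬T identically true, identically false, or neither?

identically true

(T ∨ ¬¬(¬P ∨ ¬¬¬P ∧ ¬T ∨ T ∧ ¬T)) ∧ T ∨ ¬T
= (T ∨ ¬¬(¬P ∨ ¬¬¬P ∧ ¬T)) ∧ T ∨ ¬T   — complement / identity
= (T ∨ ¬¬(¬P ∨ ¬P ∧ ¬T)) ∧ T ∨ ¬T   — double negation
= (T ∨ ¬¬¬P) ∧ T ∨ ¬T   — absorption
= (T ∨ ¬P) ∧ T ∨ ¬T   — double negation
= T ∨ ¬T   — absorption
= True   — complement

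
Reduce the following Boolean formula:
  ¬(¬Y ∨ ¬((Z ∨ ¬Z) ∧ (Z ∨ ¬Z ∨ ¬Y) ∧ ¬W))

¬(¬Y ∨ ¬((Z ∨ ¬Z) ∧ (Z ∨ ¬Z ∨ ¬Y) ∧ ¬W))
= ¬(¬Y ∨ ¬((Z ∨ ¬Z) ∧ ¬W))   [absorption]
= Y ∧ (Z ∨ ¬Z) ∧ ¬W   [De Morgan]
= Y ∧ ¬W   [complement / identity]

Y ∧ ¬W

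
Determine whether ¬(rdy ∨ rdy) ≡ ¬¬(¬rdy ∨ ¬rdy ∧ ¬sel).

E1: ¬(rdy ∨ rdy)
    = ¬rdy
E2: ¬¬(¬rdy ∨ ¬rdy ∧ ¬sel)
    = ¬¬¬rdy
    = ¬rdy
Both reduce to ¬rdy, so they are equivalent.

Yes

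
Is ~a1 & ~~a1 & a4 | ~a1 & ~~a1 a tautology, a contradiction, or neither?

~a1 & ~~a1 & a4 | ~a1 & ~~a1
= ~a1 & ~~a1   (absorption)
= ~a1 & a1   (double negation)
= 0   (complement)

contradiction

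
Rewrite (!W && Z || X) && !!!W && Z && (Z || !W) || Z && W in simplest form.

Z

(!W && Z || X) && !!!W && Z && (Z || !W) || Z && W
= (!W && Z || X) && !W && Z && (Z || !W) || Z && W   — double negation
= (!W && Z || X) && !W && Z || Z && W   — absorption
= !W && Z || Z && W   — absorption
= Z   — distribution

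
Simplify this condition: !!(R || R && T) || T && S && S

!!(R || R && T) || T && S && S
= !!R || T && S && S   (absorption)
= R || T && S && S   (double negation)
= R || T && S   (idempotence)

R || T && S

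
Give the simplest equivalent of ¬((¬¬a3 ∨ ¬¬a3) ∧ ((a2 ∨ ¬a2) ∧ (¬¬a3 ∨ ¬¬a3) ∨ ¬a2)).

¬((¬¬a3 ∨ ¬¬a3) ∧ ((a2 ∨ ¬a2) ∧ (¬¬a3 ∨ ¬¬a3) ∨ ¬a2))
= ¬((¬¬a3 ∨ ¬¬a3) ∧ (¬¬a3 ∨ ¬¬a3 ∨ ¬a2))   — complement / identity
= ¬(¬¬a3 ∨ ¬¬a3)   — absorption
= ¬a3 ∧ ¬a3   — De Morgan
= ¬a3   — idempotence

¬a3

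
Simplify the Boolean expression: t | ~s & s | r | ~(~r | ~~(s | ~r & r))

t | ~s & s | r | ~(~r | ~~(s | ~r & r))
= t | r | ~(~r | ~~(s | ~r & r))   [complement / identity]
= t | r | r & ~(s | ~r & r)   [De Morgan]
= t | r | r & ~s   [complement / identity]
= t | r   [absorption]

t | r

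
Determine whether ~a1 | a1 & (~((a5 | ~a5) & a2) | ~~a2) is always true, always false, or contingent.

~a1 | a1 & (~((a5 | ~a5) & a2) | ~~a2)
= ~a1 | a1 & (~a2 | ~~a2)   (complement / identity)
= ~a1 | a1 & (~a2 | a2)   (double negation)
= ~a1 | a1   (complement / identity)
= 1   (complement)

always true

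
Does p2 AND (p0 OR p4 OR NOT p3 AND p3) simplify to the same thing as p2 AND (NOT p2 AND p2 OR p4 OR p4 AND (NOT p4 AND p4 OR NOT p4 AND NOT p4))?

No

E1: p2 AND (p0 OR p4 OR NOT p3 AND p3)
    = p2 AND (p0 OR p4)   — complement / identity
E2: p2 AND (NOT p2 AND p2 OR p4 OR p4 AND (NOT p4 AND p4 OR NOT p4 AND NOT p4))
    = p2 AND (NOT p2 AND p2 OR p4 OR p4 AND NOT p4)   — distribution
    = p2 AND (p4 OR p4 AND NOT p4)   — complement / identity
    = p2 AND p4   — complement / identity
These differ: at p0=1, p2=1, p3=0, p4=0, E1 = 1 but E2 = 0.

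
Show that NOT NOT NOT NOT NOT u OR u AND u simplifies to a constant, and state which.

NOT NOT NOT NOT NOT u OR u AND u
= NOT NOT NOT NOT NOT u OR u
= NOT NOT NOT u OR u
= NOT u OR u
= TRUE

TRUE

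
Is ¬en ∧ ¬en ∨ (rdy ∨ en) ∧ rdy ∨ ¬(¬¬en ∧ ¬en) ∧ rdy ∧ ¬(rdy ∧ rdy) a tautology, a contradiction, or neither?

neither

¬en ∧ ¬en ∨ (rdy ∨ en) ∧ rdy ∨ ¬(¬¬en ∧ ¬en) ∧ rdy ∧ ¬(rdy ∧ rdy)
= ¬en ∧ ¬en ∨ rdy ∨ ¬(¬¬en ∧ ¬en) ∧ rdy ∧ ¬(rdy ∧ rdy)   — absorption
= ¬en ∧ ¬en ∨ rdy ∨ (¬en ∨ en) ∧ rdy ∧ ¬(rdy ∧ rdy)   — De Morgan
= ¬en ∧ ¬en ∨ rdy ∨ rdy ∧ ¬(rdy ∧ rdy)   — complement / identity
= ¬en ∧ ¬en ∨ rdy ∨ rdy ∧ ¬rdy   — idempotence
= ¬en ∧ ¬en ∨ rdy   — complement / identity
= ¬en ∨ rdy   — idempotence
This depends on en, rdy, so it is not a constant.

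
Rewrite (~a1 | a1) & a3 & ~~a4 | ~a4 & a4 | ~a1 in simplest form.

a3 & a4 | ~a1

(~a1 | a1) & a3 & ~~a4 | ~a4 & a4 | ~a1
= (~a1 | a1) & a3 & ~~a4 | ~a1   — complement / identity
= (~a1 | a1) & a3 & a4 | ~a1   — double negation
= a3 & a4 | ~a1   — complement / identity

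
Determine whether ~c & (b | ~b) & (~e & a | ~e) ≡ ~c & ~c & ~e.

E1: ~c & (b | ~b) & (~e & a | ~e)
    = ~c & (~e & a | ~e)   — complement / identity
    = ~c & ~e   — absorption
E2: ~c & ~c & ~e
    = ~c & ~e   — idempotence
Both reduce to ~c & ~e, so they are equivalent.

Yes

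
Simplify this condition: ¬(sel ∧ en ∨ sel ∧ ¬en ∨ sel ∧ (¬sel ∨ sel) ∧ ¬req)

¬sel

¬(sel ∧ en ∨ sel ∧ ¬en ∨ sel ∧ (¬sel ∨ sel) ∧ ¬req)
= ¬(sel ∨ sel ∧ (¬sel ∨ sel) ∧ ¬req)   (distribution)
= ¬(sel ∨ sel ∧ ¬req)   (complement / identity)
= ¬sel   (absorption)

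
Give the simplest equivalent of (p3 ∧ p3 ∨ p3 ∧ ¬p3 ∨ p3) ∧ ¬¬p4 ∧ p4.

(p3 ∧ p3 ∨ p3 ∧ ¬p3 ∨ p3) ∧ ¬¬p4 ∧ p4
= (p3 ∧ p3 ∨ p3 ∧ ¬p3 ∨ p3) ∧ p4 ∧ p4
= (p3 ∨ p3) ∧ p4 ∧ p4
= p3 ∧ p4 ∧ p4
= p3 ∧ p4

p3 ∧ p4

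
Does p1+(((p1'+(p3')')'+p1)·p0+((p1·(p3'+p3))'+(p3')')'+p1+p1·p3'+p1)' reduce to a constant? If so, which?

yes, True

p1+(((p1'+(p3')')'+p1)·p0+((p1·(p3'+p3))'+(p3')')'+p1+p1·p3'+p1)'
= p1+(((p1'+(p3')')'+p1)·p0+(p1'+(p3')')'+p1+p1·p3'+p1)'
= p1+((p1'+(p3')')'+p1+p1·p3'+p1)'
= p1+(p1·p3'+p1+p1·p3'+p1)'
= p1+(p1·p3'+p1)'
= p1+p1'
= 1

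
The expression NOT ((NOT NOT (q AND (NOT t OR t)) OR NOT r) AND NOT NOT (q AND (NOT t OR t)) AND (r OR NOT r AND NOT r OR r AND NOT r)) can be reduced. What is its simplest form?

NOT q

NOT ((NOT NOT (q AND (NOT t OR t)) OR NOT r) AND NOT NOT (q AND (NOT t OR t)) AND (r OR NOT r AND NOT r OR r AND NOT r))
= NOT ((NOT NOT (q AND (NOT t OR t)) OR NOT r) AND NOT NOT (q AND (NOT t OR t)) AND (r OR NOT r))   [distribution]
= NOT ((NOT NOT (q AND (NOT t OR t)) OR NOT r) AND NOT NOT (q AND (NOT t OR t)))   [complement / identity]
= NOT NOT NOT (q AND (NOT t OR t))   [absorption]
= NOT NOT NOT q   [complement / identity]
= NOT q   [double negation]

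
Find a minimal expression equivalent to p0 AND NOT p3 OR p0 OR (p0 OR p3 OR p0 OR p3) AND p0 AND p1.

p0 AND NOT p3 OR p0 OR (p0 OR p3 OR p0 OR p3) AND p0 AND p1
= p0 AND NOT p3 OR p0 OR (p0 OR p3) AND p0 AND p1   — idempotence
= p0 AND NOT p3 OR p0 OR p0 AND p1   — absorption
= p0 AND NOT p3 OR p0   — absorption
= p0   — absorption

p0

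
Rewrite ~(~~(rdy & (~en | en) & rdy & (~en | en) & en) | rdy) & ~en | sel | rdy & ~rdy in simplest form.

~rdy & ~en | sel

~(~~(rdy & (~en | en) & rdy & (~en | en) & en) | rdy) & ~en | sel | rdy & ~rdy
= ~(~~(rdy & (~en | en) & en) | rdy) & ~en | sel | rdy & ~rdy   [idempotence]
= ~(~~(rdy & en) | rdy) & ~en | sel | rdy & ~rdy   [complement / identity]
= ~(~~(rdy & en) | rdy) & ~en | sel   [complement / identity]
= ~(rdy & en | rdy) & ~en | sel   [double negation]
= ~rdy & ~en | sel   [absorption]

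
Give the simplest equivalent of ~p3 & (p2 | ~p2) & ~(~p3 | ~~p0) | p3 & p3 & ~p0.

p3 & ~p0

~p3 & (p2 | ~p2) & ~(~p3 | ~~p0) | p3 & p3 & ~p0
= ~p3 & ~(~p3 | ~~p0) | p3 & p3 & ~p0   — complement / identity
= ~p3 & p3 & ~p0 | p3 & p3 & ~p0   — De Morgan
= p3 & ~p0   — distribution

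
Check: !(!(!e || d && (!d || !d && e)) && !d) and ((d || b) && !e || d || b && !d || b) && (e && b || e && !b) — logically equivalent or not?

E1: !(!(!e || d && (!d || !d && e)) && !d)
    = !(!(!e || d && !d) && !d)   — absorption
    = !e || d && !d || d   — De Morgan
    = !e || d   — complement / identity
E2: ((d || b) && !e || d || b && !d || b) && (e && b || e && !b)
    = ((d || b) && !e || d || b && !d || b) && e   — distribution
    = ((d || b) && !e || d || b) && e   — absorption
    = (d || b) && e   — absorption
These differ: at b=0, d=0, e=0, E1 = 1 but E2 = 0.

No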